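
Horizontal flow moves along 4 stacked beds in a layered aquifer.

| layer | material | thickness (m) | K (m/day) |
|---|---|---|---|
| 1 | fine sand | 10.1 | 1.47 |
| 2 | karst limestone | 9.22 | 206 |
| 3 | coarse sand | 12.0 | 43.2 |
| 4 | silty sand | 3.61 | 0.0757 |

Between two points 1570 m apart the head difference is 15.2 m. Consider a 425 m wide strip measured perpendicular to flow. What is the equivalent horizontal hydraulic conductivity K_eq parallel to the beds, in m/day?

Flow is parallel to layering, so each bed carries its own Darcy discharge and the transmissivities add.
Σ(K_i·b_i) = 1.47×10.1 + 206×9.22 + 43.2×12.0 + 0.0757×3.61 = 2433 m²/day.
Total thickness b = 34.93 m, so K_eq = Σ(K_i·b_i)/b = 69.65 m/day.

69.6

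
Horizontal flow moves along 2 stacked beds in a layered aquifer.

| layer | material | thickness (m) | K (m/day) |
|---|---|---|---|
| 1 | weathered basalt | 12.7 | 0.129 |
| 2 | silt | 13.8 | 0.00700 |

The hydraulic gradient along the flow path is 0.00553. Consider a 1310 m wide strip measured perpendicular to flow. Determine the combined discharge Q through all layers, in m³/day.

12.6

Flow is parallel to layering, so each bed carries its own Darcy discharge and the transmissivities add.
Σ(K_i·b_i) = 0.129×12.7 + 0.00700×13.8 = 1.735 m²/day.
Hydraulic gradient i = 0.00553.
Q = Σ(K_i·b_i) · W · i = 1.735 × 1310 × 0.005530 = 12.57 m³/day.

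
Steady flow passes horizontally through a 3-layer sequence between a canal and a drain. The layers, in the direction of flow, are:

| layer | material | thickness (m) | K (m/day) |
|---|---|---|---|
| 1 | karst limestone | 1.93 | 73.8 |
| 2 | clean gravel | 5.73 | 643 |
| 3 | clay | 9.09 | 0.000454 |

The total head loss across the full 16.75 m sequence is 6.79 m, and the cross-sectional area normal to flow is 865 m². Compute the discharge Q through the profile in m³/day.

0.293

Flow is perpendicular to layering, so the layers act in series and the equivalent K is the thickness-weighted harmonic mean.
Total thickness L = 1.93 + 5.73 + 9.09 = 16.75 m.
Σ(b_i/K_i) = 1.93/73.8 + 5.73/643 + 9.09/0.000454 = 20022 d.
K_eq = L / Σ(b_i/K_i) = 16.75 / 20022 = 0.0008366 m/day.
Q = K_eq · A · (Δh/L) = 0.0008366 × 865 × (6.79/16.75) = 0.2933 m³/day.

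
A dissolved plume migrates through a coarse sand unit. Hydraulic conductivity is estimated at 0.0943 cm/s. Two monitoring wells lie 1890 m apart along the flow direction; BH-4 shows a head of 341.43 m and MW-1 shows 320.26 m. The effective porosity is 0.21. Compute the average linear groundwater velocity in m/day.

Convert K: 0.0943 cm/s × 864 = 81.48 m/day.
Hydraulic gradient i = (341.43 − 320.26) / 1890 = 21.17 / 1890 = 0.01120.
Darcy flux q = K · i = 81.48 × 0.01120 = 0.9126 m/day.
Seepage velocity v = q / n_e = 0.9126 / 0.21 = 4.346 m/day.

4.35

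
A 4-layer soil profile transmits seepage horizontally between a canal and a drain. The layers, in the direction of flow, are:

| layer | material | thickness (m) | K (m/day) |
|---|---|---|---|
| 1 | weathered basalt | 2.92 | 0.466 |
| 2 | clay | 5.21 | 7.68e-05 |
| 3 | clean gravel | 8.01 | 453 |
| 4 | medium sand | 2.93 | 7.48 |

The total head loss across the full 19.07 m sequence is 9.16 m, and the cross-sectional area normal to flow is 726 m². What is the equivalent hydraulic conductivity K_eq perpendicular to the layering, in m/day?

Flow is perpendicular to layering, so the layers act in series and the equivalent K is the thickness-weighted harmonic mean.
Total thickness L = 2.92 + 5.21 + 8.01 + 2.93 = 19.07 m.
Σ(b_i/K_i) = 2.92/0.466 + 5.21/7.68e-05 + 8.01/453 + 2.93/7.48 = 67845 d.
K_eq = L / Σ(b_i/K_i) = 19.07 / 67845 = 0.0002811 m/day.

0.000281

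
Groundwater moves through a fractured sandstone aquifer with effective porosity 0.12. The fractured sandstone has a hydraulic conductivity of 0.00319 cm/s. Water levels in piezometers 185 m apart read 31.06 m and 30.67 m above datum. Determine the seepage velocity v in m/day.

Convert K: 0.00319 cm/s × 864 = 2.756 m/day.
Hydraulic gradient i = (31.06 − 30.67) / 185 = 0.39 / 185 = 0.002108.
Darcy flux q = K · i = 2.756 × 0.002108 = 0.005810 m/day.
Seepage velocity v = q / n_e = 0.005810 / 0.12 = 0.04842 m/day.

0.0484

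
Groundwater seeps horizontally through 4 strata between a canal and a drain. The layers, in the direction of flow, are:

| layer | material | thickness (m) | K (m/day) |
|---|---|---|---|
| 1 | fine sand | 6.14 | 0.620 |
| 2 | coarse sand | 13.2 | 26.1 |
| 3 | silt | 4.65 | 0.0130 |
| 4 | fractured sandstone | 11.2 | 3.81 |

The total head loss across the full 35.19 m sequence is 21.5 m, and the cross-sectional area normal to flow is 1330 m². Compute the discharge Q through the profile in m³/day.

77.1

Flow is perpendicular to layering, so the layers act in series and the equivalent K is the thickness-weighted harmonic mean.
Total thickness L = 6.14 + 13.2 + 4.65 + 11.2 = 35.19 m.
Σ(b_i/K_i) = 6.14/0.620 + 13.2/26.1 + 4.65/0.0130 + 11.2/3.81 = 371.0 d.
K_eq = L / Σ(b_i/K_i) = 35.19 / 371.0 = 0.09484 m/day.
Q = K_eq · A · (Δh/L) = 0.09484 × 1330 × (21.5/35.19) = 77.07 m³/day.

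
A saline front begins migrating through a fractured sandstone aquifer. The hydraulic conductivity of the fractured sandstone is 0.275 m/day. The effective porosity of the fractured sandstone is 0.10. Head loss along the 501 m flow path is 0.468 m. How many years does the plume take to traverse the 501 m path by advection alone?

534

Hydraulic gradient i = Δh / L = 0.468 / 501 = 0.0009341.
Darcy flux q = K · i = 0.2750 × 0.0009341 = 0.0002569 m/day.
Seepage velocity v = q / n_e = 0.0002569 / 0.10 = 0.002569 m/day.
Travel time t = L / v = 501 / 0.002569 = 1.950e+05 days = 534.0 years.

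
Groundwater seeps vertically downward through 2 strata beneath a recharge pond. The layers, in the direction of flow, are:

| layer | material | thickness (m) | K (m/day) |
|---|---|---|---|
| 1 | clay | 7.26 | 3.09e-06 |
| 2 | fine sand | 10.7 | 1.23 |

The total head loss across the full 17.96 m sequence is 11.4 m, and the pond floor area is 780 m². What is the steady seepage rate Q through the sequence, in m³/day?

Flow is perpendicular to layering, so the layers act in series and the equivalent K is the thickness-weighted harmonic mean.
Total thickness L = 7.26 + 10.7 = 17.96 m.
Σ(b_i/K_i) = 7.26/3.09e-06 + 10.7/1.23 = 2.350e+06 d.
K_eq = L / Σ(b_i/K_i) = 17.96 / 2.350e+06 = 7.644e-06 m/day.
Q = K_eq · A · (Δh/L) = 7.644e-06 × 780 × (11.4/17.96) = 0.003785 m³/day.

0.00378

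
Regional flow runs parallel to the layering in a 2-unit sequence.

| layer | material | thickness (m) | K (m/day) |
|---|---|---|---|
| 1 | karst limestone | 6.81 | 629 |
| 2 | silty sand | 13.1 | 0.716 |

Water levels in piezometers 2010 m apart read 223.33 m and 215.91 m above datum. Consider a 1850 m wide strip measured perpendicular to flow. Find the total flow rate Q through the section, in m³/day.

29300

Flow is parallel to layering, so each bed carries its own Darcy discharge and the transmissivities add.
Σ(K_i·b_i) = 629×6.81 + 0.716×13.1 = 4293 m²/day.
Hydraulic gradient i = (223.33 − 215.91) / 2010 = 7.42 / 2010 = 0.003692.
Q = Σ(K_i·b_i) · W · i = 4293 × 1850 × 0.003692 = 29318 m³/day.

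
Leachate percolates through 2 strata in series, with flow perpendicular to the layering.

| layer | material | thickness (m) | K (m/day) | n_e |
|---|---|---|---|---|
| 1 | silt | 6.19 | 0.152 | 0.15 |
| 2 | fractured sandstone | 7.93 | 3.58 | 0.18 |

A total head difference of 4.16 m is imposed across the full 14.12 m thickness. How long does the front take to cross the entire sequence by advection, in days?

With flow normal to the layers, continuity requires the same specific discharge q through every layer.
Σ(b_i/K_i) = 6.19/0.152 + 7.93/3.58 = 42.94 d.
q = Δh / Σ(b_i/K_i) = 4.16 / 42.94 = 0.09688 m/day.
In each layer the seepage velocity is v_i = q/n_i, so the layer transit time is t_i = b_i·n_i / q:
  layer 1 (silt): t_1 = 6.19 × 0.15 / 0.09688 = 9.584 d
  layer 2 (fractured sandstone): t_2 = 7.93 × 0.18 / 0.09688 = 14.73 d
Total t = Σ t_i = 24.32 days.

24.3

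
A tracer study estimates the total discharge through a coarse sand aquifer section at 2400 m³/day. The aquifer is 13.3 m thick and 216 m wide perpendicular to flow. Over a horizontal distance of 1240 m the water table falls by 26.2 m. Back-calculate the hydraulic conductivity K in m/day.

Cross-sectional area A = 216 × 13.3 = 2873 m².
Hydraulic gradient i = Δh / L = 26.2 / 1240 = 0.02113.
From Q = K·A·i, K = Q / (A·i) = 2400 / (2873 × 0.02113) = 39.54 m/day.

39.5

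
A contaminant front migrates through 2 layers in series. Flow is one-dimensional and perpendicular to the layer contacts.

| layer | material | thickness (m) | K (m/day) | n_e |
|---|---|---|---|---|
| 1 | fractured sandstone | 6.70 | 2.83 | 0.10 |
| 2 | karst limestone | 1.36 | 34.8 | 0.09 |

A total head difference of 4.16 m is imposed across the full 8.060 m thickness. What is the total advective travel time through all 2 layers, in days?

0.458

With flow normal to the layers, continuity requires the same specific discharge q through every layer.
Σ(b_i/K_i) = 6.70/2.83 + 1.36/34.8 = 2.407 d.
q = Δh / Σ(b_i/K_i) = 4.16 / 2.407 = 1.729 m/day.
In each layer the seepage velocity is v_i = q/n_i, so the layer transit time is t_i = b_i·n_i / q:
  layer 1 (fractured sandstone): t_1 = 6.70 × 0.10 / 1.729 = 0.3876 d
  layer 2 (karst limestone): t_2 = 1.36 × 0.09 / 1.729 = 0.07081 d
Total t = Σ t_i = 0.4584 days.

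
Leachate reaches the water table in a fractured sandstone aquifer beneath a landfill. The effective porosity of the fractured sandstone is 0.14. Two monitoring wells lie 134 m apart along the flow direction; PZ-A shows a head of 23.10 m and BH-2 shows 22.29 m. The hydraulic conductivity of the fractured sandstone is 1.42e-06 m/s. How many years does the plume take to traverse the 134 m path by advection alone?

Convert K: 1.42e-06 m/s × 86400 = 0.1227 m/day.
Hydraulic gradient i = (23.10 − 22.29) / 134 = 0.81 / 134 = 0.006045.
Darcy flux q = K · i = 0.1227 × 0.006045 = 0.0007416 m/day.
Seepage velocity v = q / n_e = 0.0007416 / 0.14 = 0.005297 m/day.
Travel time t = L / v = 134 / 0.005297 = 25296 days = 69.26 years.

69.3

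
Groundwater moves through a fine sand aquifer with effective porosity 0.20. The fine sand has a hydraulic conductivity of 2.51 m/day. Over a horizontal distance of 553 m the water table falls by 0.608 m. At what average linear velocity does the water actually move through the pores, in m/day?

Hydraulic gradient i = Δh / L = 0.608 / 553 = 0.001099.
Darcy flux q = K · i = 2.510 × 0.001099 = 0.002760 m/day.
Seepage velocity v = q / n_e = 0.002760 / 0.20 = 0.01380 m/day.

0.0138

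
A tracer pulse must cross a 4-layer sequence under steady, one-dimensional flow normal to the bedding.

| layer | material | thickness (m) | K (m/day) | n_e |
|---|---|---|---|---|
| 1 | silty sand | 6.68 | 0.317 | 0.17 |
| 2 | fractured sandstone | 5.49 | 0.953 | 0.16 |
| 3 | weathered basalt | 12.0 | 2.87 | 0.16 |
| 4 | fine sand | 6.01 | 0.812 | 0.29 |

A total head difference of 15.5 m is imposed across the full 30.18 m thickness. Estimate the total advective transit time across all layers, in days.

With flow normal to the layers, continuity requires the same specific discharge q through every layer.
Σ(b_i/K_i) = 6.68/0.317 + 5.49/0.953 + 12.0/2.87 + 6.01/0.812 = 38.42 d.
q = Δh / Σ(b_i/K_i) = 15.5 / 38.42 = 0.4035 m/day.
In each layer the seepage velocity is v_i = q/n_i, so the layer transit time is t_i = b_i·n_i / q:
  layer 1 (silty sand): t_1 = 6.68 × 0.17 / 0.4035 = 2.815 d
  layer 2 (fractured sandstone): t_2 = 5.49 × 0.16 / 0.4035 = 2.177 d
  layer 3 (weathered basalt): t_3 = 12.0 × 0.16 / 0.4035 = 4.759 d
  layer 4 (fine sand): t_4 = 6.01 × 0.29 / 0.4035 = 4.320 d
Total t = Σ t_i = 14.07 days.

14.1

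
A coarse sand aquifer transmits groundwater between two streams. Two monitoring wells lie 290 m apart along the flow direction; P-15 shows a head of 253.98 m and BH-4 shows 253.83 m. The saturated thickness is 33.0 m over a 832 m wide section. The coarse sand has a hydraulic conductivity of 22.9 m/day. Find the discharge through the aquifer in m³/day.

325

Cross-sectional area A = 832 × 33.0 = 27456 m².
Hydraulic gradient i = (253.98 − 253.83) / 290 = 0.15 / 290 = 0.0005172.
Darcy's law: Q = K · A · i = 22.90 × 27456 × 0.0005172 = 325.2 m³/day.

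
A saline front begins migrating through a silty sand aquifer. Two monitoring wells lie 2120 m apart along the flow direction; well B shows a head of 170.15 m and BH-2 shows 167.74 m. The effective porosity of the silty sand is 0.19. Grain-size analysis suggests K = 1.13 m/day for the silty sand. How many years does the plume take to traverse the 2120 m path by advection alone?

858

Hydraulic gradient i = (170.15 − 167.74) / 2120 = 2.41 / 2120 = 0.001137.
Darcy flux q = K · i = 1.130 × 0.001137 = 0.001285 m/day.
Seepage velocity v = q / n_e = 0.001285 / 0.19 = 0.006761 m/day.
Travel time t = L / v = 2120 / 0.006761 = 3.136e+05 days = 858.5 years.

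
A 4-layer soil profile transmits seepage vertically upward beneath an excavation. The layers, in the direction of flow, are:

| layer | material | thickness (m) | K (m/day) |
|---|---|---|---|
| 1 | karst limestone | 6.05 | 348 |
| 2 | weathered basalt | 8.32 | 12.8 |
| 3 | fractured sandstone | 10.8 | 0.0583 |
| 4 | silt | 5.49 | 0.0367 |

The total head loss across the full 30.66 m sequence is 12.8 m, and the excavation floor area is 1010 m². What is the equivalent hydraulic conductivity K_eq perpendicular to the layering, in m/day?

0.0914

Flow is perpendicular to layering, so the layers act in series and the equivalent K is the thickness-weighted harmonic mean.
Total thickness L = 6.05 + 8.32 + 10.8 + 5.49 = 30.66 m.
Σ(b_i/K_i) = 6.05/348 + 8.32/12.8 + 10.8/0.0583 + 5.49/0.0367 = 335.5 d.
K_eq = L / Σ(b_i/K_i) = 30.66 / 335.5 = 0.09138 m/day.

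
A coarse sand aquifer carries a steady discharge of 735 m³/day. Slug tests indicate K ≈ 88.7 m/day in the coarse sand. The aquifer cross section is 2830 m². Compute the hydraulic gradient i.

0.00293

From Q = K·A·i, i = Q / (K·A) = 735 / (88.70 × 2830) = 0.002928.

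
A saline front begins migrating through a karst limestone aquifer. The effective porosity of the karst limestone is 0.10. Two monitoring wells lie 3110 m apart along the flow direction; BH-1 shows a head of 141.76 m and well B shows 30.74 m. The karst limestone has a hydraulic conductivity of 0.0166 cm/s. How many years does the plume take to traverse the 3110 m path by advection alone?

Convert K: 0.0166 cm/s × 864 = 14.34 m/day.
Hydraulic gradient i = (141.76 − 30.74) / 3110 = 111.02 / 3110 = 0.03570.
Darcy flux q = K · i = 14.34 × 0.03570 = 0.5120 m/day.
Seepage velocity v = q / n_e = 0.5120 / 0.10 = 5.120 m/day.
Travel time t = L / v = 3110 / 5.120 = 607.4 days = 1.663 years.

1.66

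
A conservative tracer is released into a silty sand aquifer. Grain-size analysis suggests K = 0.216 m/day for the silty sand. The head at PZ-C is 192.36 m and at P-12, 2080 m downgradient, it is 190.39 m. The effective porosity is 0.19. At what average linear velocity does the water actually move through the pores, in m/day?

0.00108

Hydraulic gradient i = (192.36 − 190.39) / 2080 = 1.97 / 2080 = 0.0009471.
Darcy flux q = K · i = 0.2160 × 0.0009471 = 0.0002046 m/day.
Seepage velocity v = q / n_e = 0.0002046 / 0.19 = 0.001077 m/day.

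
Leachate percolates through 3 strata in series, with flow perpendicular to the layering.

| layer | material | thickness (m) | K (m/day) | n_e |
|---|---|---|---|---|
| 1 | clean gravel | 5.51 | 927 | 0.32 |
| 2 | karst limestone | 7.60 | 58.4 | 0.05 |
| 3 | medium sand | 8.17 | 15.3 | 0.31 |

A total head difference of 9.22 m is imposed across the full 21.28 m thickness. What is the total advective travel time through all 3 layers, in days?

With flow normal to the layers, continuity requires the same specific discharge q through every layer.
Σ(b_i/K_i) = 5.51/927 + 7.60/58.4 + 8.17/15.3 = 0.6701 d.
q = Δh / Σ(b_i/K_i) = 9.22 / 0.6701 = 13.76 m/day.
In each layer the seepage velocity is v_i = q/n_i, so the layer transit time is t_i = b_i·n_i / q:
  layer 1 (clean gravel): t_1 = 5.51 × 0.32 / 13.76 = 0.1281 d
  layer 2 (karst limestone): t_2 = 7.60 × 0.05 / 13.76 = 0.02762 d
  layer 3 (medium sand): t_3 = 8.17 × 0.31 / 13.76 = 0.1841 d
Total t = Σ t_i = 0.3398 days.

0.340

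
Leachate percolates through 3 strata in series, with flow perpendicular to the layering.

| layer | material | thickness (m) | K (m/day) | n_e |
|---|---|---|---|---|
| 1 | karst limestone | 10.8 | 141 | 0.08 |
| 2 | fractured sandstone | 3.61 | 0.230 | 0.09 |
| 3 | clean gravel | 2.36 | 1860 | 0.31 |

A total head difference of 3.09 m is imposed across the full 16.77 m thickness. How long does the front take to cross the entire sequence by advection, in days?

With flow normal to the layers, continuity requires the same specific discharge q through every layer.
Σ(b_i/K_i) = 10.8/141 + 3.61/0.230 + 2.36/1860 = 15.77 d.
q = Δh / Σ(b_i/K_i) = 3.09 / 15.77 = 0.1959 m/day.
In each layer the seepage velocity is v_i = q/n_i, so the layer transit time is t_i = b_i·n_i / q:
  layer 1 (karst limestone): t_1 = 10.8 × 0.08 / 0.1959 = 4.410 d
  layer 2 (fractured sandstone): t_2 = 3.61 × 0.09 / 0.1959 = 1.659 d
  layer 3 (clean gravel): t_3 = 2.36 × 0.31 / 0.1959 = 3.735 d
Total t = Σ t_i = 9.804 days.

9.80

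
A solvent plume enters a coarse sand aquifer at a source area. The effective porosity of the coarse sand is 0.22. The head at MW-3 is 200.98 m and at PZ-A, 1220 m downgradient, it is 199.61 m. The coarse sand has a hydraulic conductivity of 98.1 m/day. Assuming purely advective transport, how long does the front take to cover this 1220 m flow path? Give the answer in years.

6.67

Hydraulic gradient i = (200.98 − 199.61) / 1220 = 1.37 / 1220 = 0.001123.
Darcy flux q = K · i = 98.10 × 0.001123 = 0.1102 m/day.
Seepage velocity v = q / n_e = 0.1102 / 0.22 = 0.5007 m/day.
Travel time t = L / v = 1220 / 0.5007 = 2436 days = 6.671 years.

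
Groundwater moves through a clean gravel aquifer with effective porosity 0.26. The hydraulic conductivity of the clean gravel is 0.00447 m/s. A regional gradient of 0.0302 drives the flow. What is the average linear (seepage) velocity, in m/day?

44.9

Convert K: 0.00447 m/s × 86400 = 386.2 m/day.
Hydraulic gradient i = 0.0302.
Darcy flux q = K · i = 386.2 × 0.03020 = 11.66 m/day.
Seepage velocity v = q / n_e = 11.66 / 0.26 = 44.86 m/day.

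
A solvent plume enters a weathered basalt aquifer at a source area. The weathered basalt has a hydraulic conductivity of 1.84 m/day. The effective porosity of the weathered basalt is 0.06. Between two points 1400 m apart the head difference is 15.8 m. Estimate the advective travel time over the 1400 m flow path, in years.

11.1

Hydraulic gradient i = Δh / L = 15.8 / 1400 = 0.01129.
Darcy flux q = K · i = 1.840 × 0.01129 = 0.02077 m/day.
Seepage velocity v = q / n_e = 0.02077 / 0.06 = 0.3461 m/day.
Travel time t = L / v = 1400 / 0.3461 = 4045 days = 11.07 years.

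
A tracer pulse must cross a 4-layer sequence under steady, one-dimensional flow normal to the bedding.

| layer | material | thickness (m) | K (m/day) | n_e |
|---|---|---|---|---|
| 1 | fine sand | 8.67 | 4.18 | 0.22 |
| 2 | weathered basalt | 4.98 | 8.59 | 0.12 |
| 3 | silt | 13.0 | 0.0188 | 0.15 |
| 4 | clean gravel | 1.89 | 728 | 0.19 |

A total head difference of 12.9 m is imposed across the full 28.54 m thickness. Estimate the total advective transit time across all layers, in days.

With flow normal to the layers, continuity requires the same specific discharge q through every layer.
Σ(b_i/K_i) = 8.67/4.18 + 4.98/8.59 + 13.0/0.0188 + 1.89/728 = 694.1 d.
q = Δh / Σ(b_i/K_i) = 12.9 / 694.1 = 0.01858 m/day.
In each layer the seepage velocity is v_i = q/n_i, so the layer transit time is t_i = b_i·n_i / q:
  layer 1 (fine sand): t_1 = 8.67 × 0.22 / 0.01858 = 102.6 d
  layer 2 (weathered basalt): t_2 = 4.98 × 0.12 / 0.01858 = 32.16 d
  layer 3 (silt): t_3 = 13.0 × 0.15 / 0.01858 = 104.9 d
  layer 4 (clean gravel): t_4 = 1.89 × 0.19 / 0.01858 = 19.32 d
Total t = Σ t_i = 259.0 days.

259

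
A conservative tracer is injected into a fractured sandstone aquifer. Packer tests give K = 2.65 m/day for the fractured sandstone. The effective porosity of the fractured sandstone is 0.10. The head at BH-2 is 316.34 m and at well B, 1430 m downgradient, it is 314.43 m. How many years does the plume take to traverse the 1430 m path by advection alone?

Hydraulic gradient i = (316.34 − 314.43) / 1430 = 1.91 / 1430 = 0.001336.
Darcy flux q = K · i = 2.650 × 0.001336 = 0.003540 m/day.
Seepage velocity v = q / n_e = 0.003540 / 0.10 = 0.03540 m/day.
Travel time t = L / v = 1430 / 0.03540 = 40401 days = 110.6 years.

111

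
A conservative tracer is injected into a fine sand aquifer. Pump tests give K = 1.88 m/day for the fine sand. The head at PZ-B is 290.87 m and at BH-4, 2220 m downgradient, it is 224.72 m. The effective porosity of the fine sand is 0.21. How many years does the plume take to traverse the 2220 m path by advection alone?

22.8

Hydraulic gradient i = (290.87 − 224.72) / 2220 = 66.15 / 2220 = 0.02980.
Darcy flux q = K · i = 1.880 × 0.02980 = 0.05602 m/day.
Seepage velocity v = q / n_e = 0.05602 / 0.21 = 0.2668 m/day.
Travel time t = L / v = 2220 / 0.2668 = 8322 days = 22.78 years.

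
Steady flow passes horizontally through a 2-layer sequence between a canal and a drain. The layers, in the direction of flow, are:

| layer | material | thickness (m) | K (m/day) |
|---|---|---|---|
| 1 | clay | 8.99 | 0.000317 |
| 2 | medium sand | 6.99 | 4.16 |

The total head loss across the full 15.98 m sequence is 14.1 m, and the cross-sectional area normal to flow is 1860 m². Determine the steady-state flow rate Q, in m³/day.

0.925

Flow is perpendicular to layering, so the layers act in series and the equivalent K is the thickness-weighted harmonic mean.
Total thickness L = 8.99 + 6.99 = 15.98 m.
Σ(b_i/K_i) = 8.99/0.000317 + 6.99/4.16 = 28361 d.
K_eq = L / Σ(b_i/K_i) = 15.98 / 28361 = 0.0005634 m/day.
Q = K_eq · A · (Δh/L) = 0.0005634 × 1860 × (14.1/15.98) = 0.9247 m³/day.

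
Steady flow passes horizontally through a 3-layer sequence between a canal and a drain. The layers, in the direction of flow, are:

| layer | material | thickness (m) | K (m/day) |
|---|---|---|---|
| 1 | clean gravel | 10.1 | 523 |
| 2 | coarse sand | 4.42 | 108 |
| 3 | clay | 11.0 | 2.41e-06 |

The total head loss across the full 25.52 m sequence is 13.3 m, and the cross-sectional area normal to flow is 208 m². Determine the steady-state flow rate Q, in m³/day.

0.000606

Flow is perpendicular to layering, so the layers act in series and the equivalent K is the thickness-weighted harmonic mean.
Total thickness L = 10.1 + 4.42 + 11.0 = 25.52 m.
Σ(b_i/K_i) = 10.1/523 + 4.42/108 + 11.0/2.41e-06 = 4.564e+06 d.
K_eq = L / Σ(b_i/K_i) = 25.52 / 4.564e+06 = 5.591e-06 m/day.
Q = K_eq · A · (Δh/L) = 5.591e-06 × 208 × (13.3/25.52) = 0.0006061 m³/day.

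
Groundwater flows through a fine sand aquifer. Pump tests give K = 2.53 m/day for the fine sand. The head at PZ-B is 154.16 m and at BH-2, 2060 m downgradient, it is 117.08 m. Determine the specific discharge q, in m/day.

0.0455

Hydraulic gradient i = (154.16 − 117.08) / 2060 = 37.08 / 2060 = 0.01800.
Specific discharge q = K · i = 2.530 × 0.01800 = 0.04554 m/day.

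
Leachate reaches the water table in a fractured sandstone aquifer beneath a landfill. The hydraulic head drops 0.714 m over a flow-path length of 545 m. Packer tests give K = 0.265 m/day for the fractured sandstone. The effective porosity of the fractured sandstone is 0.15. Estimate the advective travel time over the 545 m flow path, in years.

Hydraulic gradient i = Δh / L = 0.714 / 545 = 0.001310.
Darcy flux q = K · i = 0.2650 × 0.001310 = 0.0003472 m/day.
Seepage velocity v = q / n_e = 0.0003472 / 0.15 = 0.002314 m/day.
Travel time t = L / v = 545 / 0.002314 = 2.355e+05 days = 644.7 years.

645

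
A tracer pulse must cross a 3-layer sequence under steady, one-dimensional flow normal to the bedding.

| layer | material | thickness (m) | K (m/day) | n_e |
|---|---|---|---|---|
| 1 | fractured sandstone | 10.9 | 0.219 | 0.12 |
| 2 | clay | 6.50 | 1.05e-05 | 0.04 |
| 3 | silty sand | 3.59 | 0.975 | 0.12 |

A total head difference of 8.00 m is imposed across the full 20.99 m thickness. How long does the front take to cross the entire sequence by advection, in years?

423

With flow normal to the layers, continuity requires the same specific discharge q through every layer.
Σ(b_i/K_i) = 10.9/0.219 + 6.50/1.05e-05 + 3.59/0.975 = 6.191e+05 d.
q = Δh / Σ(b_i/K_i) = 8.00 / 6.191e+05 = 1.292e-05 m/day.
In each layer the seepage velocity is v_i = q/n_i, so the layer transit time is t_i = b_i·n_i / q:
  layer 1 (fractured sandstone): t_1 = 10.9 × 0.12 / 1.292e-05 = 1.012e+05 d
  layer 2 (clay): t_2 = 6.50 × 0.04 / 1.292e-05 = 20121 d
  layer 3 (silty sand): t_3 = 3.59 × 0.12 / 1.292e-05 = 33339 d
Total t = Σ t_i = 1.547e+05 days = 423.5 years.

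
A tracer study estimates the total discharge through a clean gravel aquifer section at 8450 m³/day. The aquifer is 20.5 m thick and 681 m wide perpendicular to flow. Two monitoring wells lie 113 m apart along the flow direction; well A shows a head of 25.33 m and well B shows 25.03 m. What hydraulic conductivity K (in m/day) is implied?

228

Cross-sectional area A = 681 × 20.5 = 13960 m².
Hydraulic gradient i = (25.33 − 25.03) / 113 = 0.3 / 113 = 0.002655.
From Q = K·A·i, K = Q / (A·i) = 8450 / (13960 × 0.002655) = 228.0 m/day.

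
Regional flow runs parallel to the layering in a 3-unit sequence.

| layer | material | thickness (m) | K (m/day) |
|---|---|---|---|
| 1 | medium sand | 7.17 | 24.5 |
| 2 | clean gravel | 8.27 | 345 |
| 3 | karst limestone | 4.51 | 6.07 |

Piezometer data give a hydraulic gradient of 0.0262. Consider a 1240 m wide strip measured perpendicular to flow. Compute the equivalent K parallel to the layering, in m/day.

153

Flow is parallel to layering, so each bed carries its own Darcy discharge and the transmissivities add.
Σ(K_i·b_i) = 24.5×7.17 + 345×8.27 + 6.07×4.51 = 3056 m²/day.
Total thickness b = 19.95 m, so K_eq = Σ(K_i·b_i)/b = 153.2 m/day.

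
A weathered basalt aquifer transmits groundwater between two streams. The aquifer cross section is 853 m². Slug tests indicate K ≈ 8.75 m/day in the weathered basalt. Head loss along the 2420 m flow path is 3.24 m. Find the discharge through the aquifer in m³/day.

Hydraulic gradient i = Δh / L = 3.24 / 2420 = 0.001339.
Darcy's law: Q = K · A · i = 8.750 × 853.0 × 0.001339 = 9.993 m³/day.

9.99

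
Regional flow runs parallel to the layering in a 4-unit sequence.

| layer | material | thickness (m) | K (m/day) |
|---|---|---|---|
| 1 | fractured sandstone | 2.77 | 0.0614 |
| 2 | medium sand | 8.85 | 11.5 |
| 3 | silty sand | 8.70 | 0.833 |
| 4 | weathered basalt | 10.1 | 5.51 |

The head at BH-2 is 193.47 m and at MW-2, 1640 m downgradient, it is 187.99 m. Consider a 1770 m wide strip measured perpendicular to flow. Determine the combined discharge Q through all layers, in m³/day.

Flow is parallel to layering, so each bed carries its own Darcy discharge and the transmissivities add.
Σ(K_i·b_i) = 0.0614×2.77 + 11.5×8.85 + 0.833×8.70 + 5.51×10.1 = 164.8 m²/day.
Hydraulic gradient i = (193.47 − 187.99) / 1640 = 5.48 / 1640 = 0.003341.
Q = Σ(K_i·b_i) · W · i = 164.8 × 1770 × 0.003341 = 974.9 m³/day.

975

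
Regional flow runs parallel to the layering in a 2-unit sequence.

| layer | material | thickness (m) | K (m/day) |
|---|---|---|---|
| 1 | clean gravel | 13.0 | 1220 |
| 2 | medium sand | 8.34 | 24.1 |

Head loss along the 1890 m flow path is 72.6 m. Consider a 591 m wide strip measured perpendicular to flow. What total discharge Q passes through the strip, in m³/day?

Flow is parallel to layering, so each bed carries its own Darcy discharge and the transmissivities add.
Σ(K_i·b_i) = 1220×13.0 + 24.1×8.34 = 16061 m²/day.
Hydraulic gradient i = Δh / L = 72.6 / 1890 = 0.03841.
Q = Σ(K_i·b_i) · W · i = 16061 × 591 × 0.03841 = 3.646e+05 m³/day.

365000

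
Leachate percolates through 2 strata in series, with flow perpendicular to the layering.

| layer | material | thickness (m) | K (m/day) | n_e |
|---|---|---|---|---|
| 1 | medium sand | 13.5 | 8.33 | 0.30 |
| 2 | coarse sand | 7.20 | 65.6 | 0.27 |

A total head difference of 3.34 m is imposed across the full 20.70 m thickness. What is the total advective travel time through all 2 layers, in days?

3.11

With flow normal to the layers, continuity requires the same specific discharge q through every layer.
Σ(b_i/K_i) = 13.5/8.33 + 7.20/65.6 = 1.730 d.
q = Δh / Σ(b_i/K_i) = 3.34 / 1.730 = 1.930 m/day.
In each layer the seepage velocity is v_i = q/n_i, so the layer transit time is t_i = b_i·n_i / q:
  layer 1 (medium sand): t_1 = 13.5 × 0.30 / 1.930 = 2.098 d
  layer 2 (coarse sand): t_2 = 7.20 × 0.27 / 1.930 = 1.007 d
Total t = Σ t_i = 3.105 days.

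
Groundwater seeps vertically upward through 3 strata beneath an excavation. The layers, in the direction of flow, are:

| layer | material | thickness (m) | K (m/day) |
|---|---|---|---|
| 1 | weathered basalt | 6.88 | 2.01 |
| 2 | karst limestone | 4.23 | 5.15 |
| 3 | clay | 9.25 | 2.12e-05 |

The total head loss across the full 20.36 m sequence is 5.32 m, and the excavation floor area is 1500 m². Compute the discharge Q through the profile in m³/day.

Flow is perpendicular to layering, so the layers act in series and the equivalent K is the thickness-weighted harmonic mean.
Total thickness L = 6.88 + 4.23 + 9.25 = 20.36 m.
Σ(b_i/K_i) = 6.88/2.01 + 4.23/5.15 + 9.25/2.12e-05 = 4.363e+05 d.
K_eq = L / Σ(b_i/K_i) = 20.36 / 4.363e+05 = 4.666e-05 m/day.
Q = K_eq · A · (Δh/L) = 4.666e-05 × 1500 × (5.32/20.36) = 0.01829 m³/day.

0.0183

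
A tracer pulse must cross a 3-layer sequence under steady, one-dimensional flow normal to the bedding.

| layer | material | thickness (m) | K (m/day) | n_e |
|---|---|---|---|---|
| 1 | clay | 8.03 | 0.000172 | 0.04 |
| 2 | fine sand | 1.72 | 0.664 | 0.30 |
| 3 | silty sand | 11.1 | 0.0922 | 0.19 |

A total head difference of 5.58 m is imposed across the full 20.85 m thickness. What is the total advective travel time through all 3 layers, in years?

With flow normal to the layers, continuity requires the same specific discharge q through every layer.
Σ(b_i/K_i) = 8.03/0.000172 + 1.72/0.664 + 11.1/0.0922 = 46809 d.
q = Δh / Σ(b_i/K_i) = 5.58 / 46809 = 0.0001192 m/day.
In each layer the seepage velocity is v_i = q/n_i, so the layer transit time is t_i = b_i·n_i / q:
  layer 1 (clay): t_1 = 8.03 × 0.04 / 0.0001192 = 2694 d
  layer 2 (fine sand): t_2 = 1.72 × 0.30 / 0.0001192 = 4329 d
  layer 3 (silty sand): t_3 = 11.1 × 0.19 / 0.0001192 = 17692 d
Total t = Σ t_i = 24715 days = 67.67 years.

67.7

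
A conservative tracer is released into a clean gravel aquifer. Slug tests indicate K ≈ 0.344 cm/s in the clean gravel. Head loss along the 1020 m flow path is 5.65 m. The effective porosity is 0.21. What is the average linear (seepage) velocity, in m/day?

7.84

Convert K: 0.344 cm/s × 864 = 297.2 m/day.
Hydraulic gradient i = Δh / L = 5.65 / 1020 = 0.005539.
Darcy flux q = K · i = 297.2 × 0.005539 = 1.646 m/day.
Seepage velocity v = q / n_e = 1.646 / 0.21 = 7.840 m/day.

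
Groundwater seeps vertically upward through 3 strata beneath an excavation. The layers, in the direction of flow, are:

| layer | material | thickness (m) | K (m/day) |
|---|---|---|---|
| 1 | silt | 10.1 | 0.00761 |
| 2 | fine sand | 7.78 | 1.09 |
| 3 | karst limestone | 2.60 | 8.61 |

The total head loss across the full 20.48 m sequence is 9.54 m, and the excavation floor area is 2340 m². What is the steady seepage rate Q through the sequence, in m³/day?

Flow is perpendicular to layering, so the layers act in series and the equivalent K is the thickness-weighted harmonic mean.
Total thickness L = 10.1 + 7.78 + 2.60 = 20.48 m.
Σ(b_i/K_i) = 10.1/0.00761 + 7.78/1.09 + 2.60/8.61 = 1335 d.
K_eq = L / Σ(b_i/K_i) = 20.48 / 1335 = 0.01534 m/day.
Q = K_eq · A · (Δh/L) = 0.01534 × 2340 × (9.54/20.48) = 16.73 m³/day.

16.7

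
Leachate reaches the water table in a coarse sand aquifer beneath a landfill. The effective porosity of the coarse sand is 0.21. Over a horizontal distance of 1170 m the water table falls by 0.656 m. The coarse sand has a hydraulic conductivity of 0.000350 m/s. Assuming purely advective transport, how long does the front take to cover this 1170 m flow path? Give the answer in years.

Convert K: 0.000350 m/s × 86400 = 30.24 m/day.
Hydraulic gradient i = Δh / L = 0.656 / 1170 = 0.0005607.
Darcy flux q = K · i = 30.24 × 0.0005607 = 0.01696 m/day.
Seepage velocity v = q / n_e = 0.01696 / 0.21 = 0.08074 m/day.
Travel time t = L / v = 1170 / 0.08074 = 14491 days = 39.67 years.

39.7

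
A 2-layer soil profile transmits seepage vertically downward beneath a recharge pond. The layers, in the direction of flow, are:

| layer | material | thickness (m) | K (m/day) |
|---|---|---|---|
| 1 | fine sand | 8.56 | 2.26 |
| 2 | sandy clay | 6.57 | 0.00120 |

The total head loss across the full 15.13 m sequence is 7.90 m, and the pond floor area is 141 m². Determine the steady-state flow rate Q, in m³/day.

0.203

Flow is perpendicular to layering, so the layers act in series and the equivalent K is the thickness-weighted harmonic mean.
Total thickness L = 8.56 + 6.57 = 15.13 m.
Σ(b_i/K_i) = 8.56/2.26 + 6.57/0.00120 = 5479 d.
K_eq = L / Σ(b_i/K_i) = 15.13 / 5479 = 0.002762 m/day.
Q = K_eq · A · (Δh/L) = 0.002762 × 141 × (7.90/15.13) = 0.2033 m³/day.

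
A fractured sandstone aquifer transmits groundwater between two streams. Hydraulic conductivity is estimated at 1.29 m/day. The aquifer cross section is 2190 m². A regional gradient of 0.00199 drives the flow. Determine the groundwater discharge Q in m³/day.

5.62

Hydraulic gradient i = 0.00199.
Darcy's law: Q = K · A · i = 1.290 × 2190 × 0.001990 = 5.622 m³/day.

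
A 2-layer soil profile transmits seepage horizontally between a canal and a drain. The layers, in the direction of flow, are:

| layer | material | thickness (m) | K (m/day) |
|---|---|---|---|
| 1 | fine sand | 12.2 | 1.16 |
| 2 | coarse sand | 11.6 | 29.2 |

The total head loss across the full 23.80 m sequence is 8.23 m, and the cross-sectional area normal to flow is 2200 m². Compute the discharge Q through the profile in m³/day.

1660

Flow is perpendicular to layering, so the layers act in series and the equivalent K is the thickness-weighted harmonic mean.
Total thickness L = 12.2 + 11.6 = 23.80 m.
Σ(b_i/K_i) = 12.2/1.16 + 11.6/29.2 = 10.91 d.
K_eq = L / Σ(b_i/K_i) = 23.80 / 10.91 = 2.181 m/day.
Q = K_eq · A · (Δh/L) = 2.181 × 2200 × (8.23/23.80) = 1659 m³/day.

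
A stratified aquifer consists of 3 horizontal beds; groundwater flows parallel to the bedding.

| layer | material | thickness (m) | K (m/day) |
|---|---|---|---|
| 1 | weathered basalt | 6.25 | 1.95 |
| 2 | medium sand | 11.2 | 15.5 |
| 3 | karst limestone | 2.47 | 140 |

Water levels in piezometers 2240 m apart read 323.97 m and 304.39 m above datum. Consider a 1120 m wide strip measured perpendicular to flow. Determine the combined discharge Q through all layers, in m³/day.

5200

Flow is parallel to layering, so each bed carries its own Darcy discharge and the transmissivities add.
Σ(K_i·b_i) = 1.95×6.25 + 15.5×11.2 + 140×2.47 = 531.6 m²/day.
Hydraulic gradient i = (323.97 − 304.39) / 2240 = 19.58 / 2240 = 0.008741.
Q = Σ(K_i·b_i) · W · i = 531.6 × 1120 × 0.008741 = 5204 m³/day.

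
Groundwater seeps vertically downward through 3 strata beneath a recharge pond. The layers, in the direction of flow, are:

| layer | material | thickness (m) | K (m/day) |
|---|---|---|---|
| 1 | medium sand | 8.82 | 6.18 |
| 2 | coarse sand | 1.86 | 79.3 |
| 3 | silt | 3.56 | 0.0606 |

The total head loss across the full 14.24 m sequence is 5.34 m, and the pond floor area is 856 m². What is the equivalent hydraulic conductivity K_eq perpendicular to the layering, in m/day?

Flow is perpendicular to layering, so the layers act in series and the equivalent K is the thickness-weighted harmonic mean.
Total thickness L = 8.82 + 1.86 + 3.56 = 14.24 m.
Σ(b_i/K_i) = 8.82/6.18 + 1.86/79.3 + 3.56/0.0606 = 60.20 d.
K_eq = L / Σ(b_i/K_i) = 14.24 / 60.20 = 0.2366 m/day.

0.237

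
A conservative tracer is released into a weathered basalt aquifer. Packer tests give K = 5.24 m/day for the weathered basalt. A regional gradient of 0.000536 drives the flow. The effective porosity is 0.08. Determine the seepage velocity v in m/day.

0.0351

Hydraulic gradient i = 0.000536.
Darcy flux q = K · i = 5.240 × 0.0005360 = 0.002809 m/day.
Seepage velocity v = q / n_e = 0.002809 / 0.08 = 0.03511 m/day.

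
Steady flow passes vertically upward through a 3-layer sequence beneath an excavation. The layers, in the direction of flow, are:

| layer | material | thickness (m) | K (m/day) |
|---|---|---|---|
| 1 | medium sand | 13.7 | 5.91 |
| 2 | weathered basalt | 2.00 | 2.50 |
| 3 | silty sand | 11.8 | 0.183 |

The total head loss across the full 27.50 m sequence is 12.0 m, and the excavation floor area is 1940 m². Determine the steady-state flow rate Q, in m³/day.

344

Flow is perpendicular to layering, so the layers act in series and the equivalent K is the thickness-weighted harmonic mean.
Total thickness L = 13.7 + 2.00 + 11.8 = 27.50 m.
Σ(b_i/K_i) = 13.7/5.91 + 2.00/2.50 + 11.8/0.183 = 67.60 d.
K_eq = L / Σ(b_i/K_i) = 27.50 / 67.60 = 0.4068 m/day.
Q = K_eq · A · (Δh/L) = 0.4068 × 1940 × (12.0/27.50) = 344.4 m³/day.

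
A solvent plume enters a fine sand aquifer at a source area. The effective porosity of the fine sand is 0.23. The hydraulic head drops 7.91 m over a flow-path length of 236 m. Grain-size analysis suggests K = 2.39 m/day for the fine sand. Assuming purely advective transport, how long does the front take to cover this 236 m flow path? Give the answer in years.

1.86

Hydraulic gradient i = Δh / L = 7.91 / 236 = 0.03352.
Darcy flux q = K · i = 2.390 × 0.03352 = 0.08011 m/day.
Seepage velocity v = q / n_e = 0.08011 / 0.23 = 0.3483 m/day.
Travel time t = L / v = 236 / 0.3483 = 677.6 days = 1.855 years.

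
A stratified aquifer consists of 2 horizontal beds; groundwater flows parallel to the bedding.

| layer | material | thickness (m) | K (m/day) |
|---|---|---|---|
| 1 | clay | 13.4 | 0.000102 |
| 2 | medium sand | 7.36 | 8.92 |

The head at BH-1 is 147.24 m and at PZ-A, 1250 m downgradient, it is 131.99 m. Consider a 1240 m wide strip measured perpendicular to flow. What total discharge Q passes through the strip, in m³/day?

Flow is parallel to layering, so each bed carries its own Darcy discharge and the transmissivities add.
Σ(K_i·b_i) = 0.000102×13.4 + 8.92×7.36 = 65.65 m²/day.
Hydraulic gradient i = (147.24 − 131.99) / 1250 = 15.25 / 1250 = 0.01220.
Q = Σ(K_i·b_i) · W · i = 65.65 × 1240 × 0.01220 = 993.2 m³/day.

993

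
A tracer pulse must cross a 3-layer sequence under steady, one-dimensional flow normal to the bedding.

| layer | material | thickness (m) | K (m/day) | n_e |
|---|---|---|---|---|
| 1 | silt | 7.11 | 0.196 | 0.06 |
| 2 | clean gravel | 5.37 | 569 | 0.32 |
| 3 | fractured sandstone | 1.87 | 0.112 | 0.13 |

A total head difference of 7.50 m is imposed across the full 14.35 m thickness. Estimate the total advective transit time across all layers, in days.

With flow normal to the layers, continuity requires the same specific discharge q through every layer.
Σ(b_i/K_i) = 7.11/0.196 + 5.37/569 + 1.87/0.112 = 52.98 d.
q = Δh / Σ(b_i/K_i) = 7.50 / 52.98 = 0.1416 m/day.
In each layer the seepage velocity is v_i = q/n_i, so the layer transit time is t_i = b_i·n_i / q:
  layer 1 (silt): t_1 = 7.11 × 0.06 / 0.1416 = 3.014 d
  layer 2 (clean gravel): t_2 = 5.37 × 0.32 / 0.1416 = 12.14 d
  layer 3 (fractured sandstone): t_3 = 1.87 × 0.13 / 0.1416 = 1.717 d
Total t = Σ t_i = 16.87 days.

16.9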